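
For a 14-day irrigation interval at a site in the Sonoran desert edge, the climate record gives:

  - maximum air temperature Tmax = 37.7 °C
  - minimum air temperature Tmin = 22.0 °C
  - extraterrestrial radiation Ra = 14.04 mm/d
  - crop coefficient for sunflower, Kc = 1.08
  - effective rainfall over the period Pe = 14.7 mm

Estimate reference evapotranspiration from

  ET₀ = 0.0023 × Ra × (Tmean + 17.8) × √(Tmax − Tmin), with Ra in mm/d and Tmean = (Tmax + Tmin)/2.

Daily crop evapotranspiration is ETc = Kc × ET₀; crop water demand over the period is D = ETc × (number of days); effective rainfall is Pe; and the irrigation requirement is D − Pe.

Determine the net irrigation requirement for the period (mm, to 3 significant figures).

Tmean = (37.7 + 22.0)/2 = 29.85 °C
ET₀ = 0.0023 × 14.04 × (29.85 + 17.8) × √15.7 = 0.0023 × 14.04 × 47.65 × 3.9623 = 6.0968 mm/d
ETc = Kc × ET₀ = 1.08 × 6.0968 = 6.5845 mm/d
Crop demand D = ETc × 14 d = 6.5845 × 14 = 92.183 mm
D − Pe = 92.183 − 14.7 = 77.483 mm

77.5 mm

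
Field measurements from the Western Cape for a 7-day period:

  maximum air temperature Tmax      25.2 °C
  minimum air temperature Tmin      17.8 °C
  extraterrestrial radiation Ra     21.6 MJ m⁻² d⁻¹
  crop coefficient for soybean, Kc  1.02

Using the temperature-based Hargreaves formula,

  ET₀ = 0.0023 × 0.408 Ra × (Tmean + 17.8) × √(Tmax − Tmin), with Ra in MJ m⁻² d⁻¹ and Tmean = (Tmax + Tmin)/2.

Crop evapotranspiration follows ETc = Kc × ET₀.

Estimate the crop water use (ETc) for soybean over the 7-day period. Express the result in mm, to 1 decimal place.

15.5 mm

Tmean = (25.2 + 17.8)/2 = 21.50 °C
0.408 Ra = 0.408 × 21.6 = 8.8128 mm/d equivalent
ET₀ = 0.0023 × 8.8128 × (21.50 + 17.8) × √7.4 = 0.0023 × 8.8128 × 39.30 × 2.7203 = 2.1670 mm/d
ETc = Kc × ET₀ = 1.02 × 2.1670 = 2.2103 mm/d
Over 7 days: 2.2103 × 7 = 15.472 mm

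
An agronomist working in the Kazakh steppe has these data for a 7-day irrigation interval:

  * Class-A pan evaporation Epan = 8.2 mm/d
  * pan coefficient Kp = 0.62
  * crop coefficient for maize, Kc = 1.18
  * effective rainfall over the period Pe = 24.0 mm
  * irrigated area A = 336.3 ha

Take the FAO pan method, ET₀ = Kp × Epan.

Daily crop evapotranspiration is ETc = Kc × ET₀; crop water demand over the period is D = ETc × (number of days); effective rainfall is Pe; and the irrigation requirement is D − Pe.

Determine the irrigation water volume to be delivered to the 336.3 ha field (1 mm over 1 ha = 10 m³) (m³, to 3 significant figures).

60500 m³

ET₀ = 0.62 × 8.2 = 5.0840 mm/d
ETc = Kc × ET₀ = 1.18 × 5.0840 = 5.9991 mm/d
Crop demand D = ETc × 7 d = 5.9991 × 7 = 41.994 mm
D − Pe = 41.994 − 24.0 = 17.994 mm
Volume = 17.994 mm × 336.3 ha × 10 = 60513.8 m³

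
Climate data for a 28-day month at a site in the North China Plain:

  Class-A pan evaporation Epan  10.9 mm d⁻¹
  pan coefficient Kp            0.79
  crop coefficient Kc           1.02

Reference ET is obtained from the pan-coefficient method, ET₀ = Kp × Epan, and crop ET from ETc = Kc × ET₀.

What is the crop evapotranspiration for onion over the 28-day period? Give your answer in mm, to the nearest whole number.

246 mm

ET₀ = 0.79 × 10.9 = 8.6110 mm/d
ETc = Kc × ET₀ = 1.02 × 8.6110 = 8.7832 mm/d
Over 28 days: 8.7832 × 28 = 245.930 mm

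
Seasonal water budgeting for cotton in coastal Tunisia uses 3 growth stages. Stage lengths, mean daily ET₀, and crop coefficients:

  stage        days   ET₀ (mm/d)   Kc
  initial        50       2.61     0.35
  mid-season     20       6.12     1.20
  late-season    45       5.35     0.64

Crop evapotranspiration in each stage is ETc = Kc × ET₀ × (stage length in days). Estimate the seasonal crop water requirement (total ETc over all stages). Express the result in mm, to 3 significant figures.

initial: 0.35 × 2.61 × 50 = 45.68 mm
mid-season: 1.20 × 6.12 × 20 = 146.88 mm
late-season: 0.64 × 5.35 × 45 = 154.08 mm
Seasonal total = 346.64 mm

347 mm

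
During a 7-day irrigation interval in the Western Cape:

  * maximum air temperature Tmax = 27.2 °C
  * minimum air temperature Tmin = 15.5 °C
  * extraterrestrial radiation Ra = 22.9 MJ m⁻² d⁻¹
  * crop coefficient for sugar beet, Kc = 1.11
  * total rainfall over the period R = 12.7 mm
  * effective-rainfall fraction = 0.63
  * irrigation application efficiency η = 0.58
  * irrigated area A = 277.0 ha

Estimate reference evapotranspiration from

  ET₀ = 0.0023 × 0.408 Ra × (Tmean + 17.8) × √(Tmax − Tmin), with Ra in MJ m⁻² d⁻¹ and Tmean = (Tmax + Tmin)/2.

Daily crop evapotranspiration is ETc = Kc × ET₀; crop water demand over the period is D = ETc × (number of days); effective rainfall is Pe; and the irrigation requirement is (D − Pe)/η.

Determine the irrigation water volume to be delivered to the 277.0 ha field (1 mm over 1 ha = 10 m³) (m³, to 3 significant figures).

Tmean = (27.2 + 15.5)/2 = 21.35 °C
0.408 Ra = 0.408 × 22.9 = 9.3432 mm/d equivalent
ET₀ = 0.0023 × 9.3432 × (21.35 + 17.8) × √11.7 = 0.0023 × 9.3432 × 39.15 × 3.4205 = 2.8777 mm/d
ETc = Kc × ET₀ = 1.11 × 2.8777 = 3.1942 mm/d
Crop demand D = ETc × 7 d = 3.1942 × 7 = 22.359 mm
Pe = 0.63 × 12.7 = 8.001 mm
D − Pe = 22.359 − 8.001 = 14.358 mm
Gross irrigation = 14.358 / 0.58 = 24.755 mm
Volume = 24.755 mm × 277.0 ha × 10 = 68571.4 m³

68600 m³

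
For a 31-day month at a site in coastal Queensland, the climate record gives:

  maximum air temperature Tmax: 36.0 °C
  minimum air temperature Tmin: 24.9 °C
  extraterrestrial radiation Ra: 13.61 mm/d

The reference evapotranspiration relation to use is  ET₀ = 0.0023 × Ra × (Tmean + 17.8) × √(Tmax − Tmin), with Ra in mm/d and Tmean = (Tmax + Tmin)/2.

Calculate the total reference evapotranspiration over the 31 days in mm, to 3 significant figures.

Tmean = (36.0 + 24.9)/2 = 30.45 °C
ET₀ = 0.0023 × 13.61 × (30.45 + 17.8) × √11.1 = 0.0023 × 13.61 × 48.25 × 3.3317 = 5.0321 mm/d
Over 31 days: 5.0321 × 31 = 155.995 mm

156 mm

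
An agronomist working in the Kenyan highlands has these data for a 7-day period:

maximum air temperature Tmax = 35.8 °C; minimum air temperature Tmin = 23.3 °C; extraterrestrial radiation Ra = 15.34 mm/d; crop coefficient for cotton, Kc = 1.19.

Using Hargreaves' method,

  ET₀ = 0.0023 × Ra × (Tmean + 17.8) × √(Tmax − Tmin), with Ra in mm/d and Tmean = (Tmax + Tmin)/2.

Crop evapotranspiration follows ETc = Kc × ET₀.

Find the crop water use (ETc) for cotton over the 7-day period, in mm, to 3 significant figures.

Tmean = (35.8 + 23.3)/2 = 29.55 °C
ET₀ = 0.0023 × 15.34 × (29.55 + 17.8) × √12.5 = 0.0023 × 15.34 × 47.35 × 3.5355 = 5.9064 mm/d
ETc = Kc × ET₀ = 1.19 × 5.9064 = 7.0286 mm/d
Over 7 days: 7.0286 × 7 = 49.200 mm

49.2 mm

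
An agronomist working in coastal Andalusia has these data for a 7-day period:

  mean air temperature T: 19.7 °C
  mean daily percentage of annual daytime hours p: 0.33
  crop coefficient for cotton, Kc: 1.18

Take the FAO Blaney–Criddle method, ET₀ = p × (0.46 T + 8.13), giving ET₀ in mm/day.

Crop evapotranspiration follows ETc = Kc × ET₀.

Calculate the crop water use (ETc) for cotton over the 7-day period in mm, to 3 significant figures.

ET₀ = 0.33 × (0.46 × 19.7 + 8.13) = 0.33 × 17.192 = 5.6734 mm/d
ETc = Kc × ET₀ = 1.18 × 5.6734 = 6.6946 mm/d
Over 7 days: 6.6946 × 7 = 46.862 mm

46.9 mm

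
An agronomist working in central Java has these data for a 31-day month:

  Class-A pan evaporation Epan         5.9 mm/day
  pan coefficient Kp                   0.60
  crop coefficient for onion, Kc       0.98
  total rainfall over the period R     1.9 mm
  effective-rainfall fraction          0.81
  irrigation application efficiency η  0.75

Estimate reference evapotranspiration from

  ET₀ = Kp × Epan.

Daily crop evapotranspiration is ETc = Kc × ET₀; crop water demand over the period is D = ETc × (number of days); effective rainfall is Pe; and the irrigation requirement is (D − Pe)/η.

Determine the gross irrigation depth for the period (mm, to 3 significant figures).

ET₀ = 0.60 × 5.9 = 3.5400 mm/d
ETc = Kc × ET₀ = 0.98 × 3.5400 = 3.4692 mm/d
Crop demand D = ETc × 31 d = 3.4692 × 31 = 107.545 mm
Pe = 0.81 × 1.9 = 1.539 mm
D − Pe = 107.545 − 1.539 = 106.006 mm
Gross irrigation = 106.006 / 0.75 = 141.341 mm

141 mm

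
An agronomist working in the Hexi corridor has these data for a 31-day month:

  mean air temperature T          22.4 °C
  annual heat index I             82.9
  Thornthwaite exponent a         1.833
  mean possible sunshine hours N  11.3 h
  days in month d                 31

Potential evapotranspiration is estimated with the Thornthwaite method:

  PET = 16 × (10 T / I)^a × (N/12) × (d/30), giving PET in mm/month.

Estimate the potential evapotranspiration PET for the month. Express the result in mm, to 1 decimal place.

10T/I = 10 × 22.4 / 82.9 = 2.7021
(10T/I)^a = 2.7021^1.833 = 6.1846
Uncorrected PET = 16 × 6.1846 = 98.954 mm
Correction = (N/12)(d/30) = (11.3/12)(31/30) = 0.9731
PET = 98.954 × 0.9731 = 96.292 mm/month

96.3 mm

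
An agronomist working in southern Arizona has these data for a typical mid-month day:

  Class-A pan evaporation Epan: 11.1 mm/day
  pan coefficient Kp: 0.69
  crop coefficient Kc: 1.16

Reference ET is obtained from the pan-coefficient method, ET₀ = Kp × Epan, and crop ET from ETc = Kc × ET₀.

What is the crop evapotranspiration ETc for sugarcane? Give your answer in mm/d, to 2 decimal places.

8.88 mm/d

ET₀ = 0.69 × 11.1 = 7.6590 mm/d
ETc = Kc × ET₀ = 1.16 × 7.6590 = 8.8844 mm/d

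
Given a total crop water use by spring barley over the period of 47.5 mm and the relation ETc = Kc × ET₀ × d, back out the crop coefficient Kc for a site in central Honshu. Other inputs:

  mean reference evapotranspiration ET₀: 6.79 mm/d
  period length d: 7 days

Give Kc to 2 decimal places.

1.00

ETc = Kc × ET₀ × d  ⇒  Kc = ETc / (ET₀ × d)
Kc = 47.5 / (6.79 × 7) = 47.5 / 47.53 = 0.9994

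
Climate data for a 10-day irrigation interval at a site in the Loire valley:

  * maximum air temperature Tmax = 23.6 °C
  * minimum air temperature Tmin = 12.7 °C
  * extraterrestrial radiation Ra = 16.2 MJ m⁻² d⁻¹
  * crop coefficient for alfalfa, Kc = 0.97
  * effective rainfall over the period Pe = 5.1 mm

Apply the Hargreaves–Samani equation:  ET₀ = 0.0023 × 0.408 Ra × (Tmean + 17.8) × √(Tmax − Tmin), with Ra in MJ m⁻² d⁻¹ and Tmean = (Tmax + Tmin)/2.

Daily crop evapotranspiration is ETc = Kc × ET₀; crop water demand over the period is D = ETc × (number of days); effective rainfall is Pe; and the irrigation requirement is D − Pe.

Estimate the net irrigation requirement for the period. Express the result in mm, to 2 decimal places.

12.40 mm

Tmean = (23.6 + 12.7)/2 = 18.15 °C
0.408 Ra = 0.408 × 16.2 = 6.6096 mm/d equivalent
ET₀ = 0.0023 × 6.6096 × (18.15 + 17.8) × √10.9 = 0.0023 × 6.6096 × 35.95 × 3.3015 = 1.8043 mm/d
ETc = Kc × ET₀ = 0.97 × 1.8043 = 1.7502 mm/d
Crop demand D = ETc × 10 d = 1.7502 × 10 = 17.502 mm
D − Pe = 17.502 − 5.1 = 12.402 mm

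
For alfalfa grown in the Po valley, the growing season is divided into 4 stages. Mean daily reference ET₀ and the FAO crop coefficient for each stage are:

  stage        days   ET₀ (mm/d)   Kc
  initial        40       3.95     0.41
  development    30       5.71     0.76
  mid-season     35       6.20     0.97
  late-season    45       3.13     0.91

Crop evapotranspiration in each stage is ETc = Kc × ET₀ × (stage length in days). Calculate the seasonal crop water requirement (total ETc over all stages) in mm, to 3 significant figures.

534 mm

initial: 0.41 × 3.95 × 40 = 64.78 mm
development: 0.76 × 5.71 × 30 = 130.19 mm
mid-season: 0.97 × 6.20 × 35 = 210.49 mm
late-season: 0.91 × 3.13 × 45 = 128.17 mm
Seasonal total = 533.63 mm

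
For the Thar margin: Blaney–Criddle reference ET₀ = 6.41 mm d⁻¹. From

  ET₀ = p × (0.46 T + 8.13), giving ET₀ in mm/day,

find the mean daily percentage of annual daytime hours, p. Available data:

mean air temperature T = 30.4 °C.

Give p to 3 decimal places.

0.290

p = ET₀ / (0.46 T + 8.13) = 6.41 / (0.46 × 30.4 + 8.13) = 6.41 / 22.114 = 0.2899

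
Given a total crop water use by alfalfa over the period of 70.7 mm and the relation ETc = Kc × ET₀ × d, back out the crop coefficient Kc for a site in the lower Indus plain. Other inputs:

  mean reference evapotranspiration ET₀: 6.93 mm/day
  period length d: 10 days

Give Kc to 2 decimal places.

1.02

ETc = Kc × ET₀ × d  ⇒  Kc = ETc / (ET₀ × d)
Kc = 70.7 / (6.93 × 10) = 70.7 / 69.30 = 1.0202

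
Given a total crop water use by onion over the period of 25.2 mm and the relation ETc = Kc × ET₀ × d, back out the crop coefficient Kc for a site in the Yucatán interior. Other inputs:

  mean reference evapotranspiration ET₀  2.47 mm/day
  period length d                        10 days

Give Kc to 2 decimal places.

ETc = Kc × ET₀ × d  ⇒  Kc = ETc / (ET₀ × d)
Kc = 25.2 / (2.47 × 10) = 25.2 / 24.70 = 1.0202

1.02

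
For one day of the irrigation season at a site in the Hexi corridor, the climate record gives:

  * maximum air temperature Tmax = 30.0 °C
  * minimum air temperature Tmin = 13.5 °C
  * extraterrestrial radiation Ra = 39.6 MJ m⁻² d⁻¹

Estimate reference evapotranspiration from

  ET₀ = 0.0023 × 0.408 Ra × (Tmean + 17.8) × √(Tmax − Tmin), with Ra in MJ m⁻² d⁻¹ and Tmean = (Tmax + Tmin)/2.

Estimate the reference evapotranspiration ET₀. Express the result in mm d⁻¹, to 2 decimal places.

Tmean = (30.0 + 13.5)/2 = 21.75 °C
0.408 Ra = 0.408 × 39.6 = 16.1568 mm/d equivalent
ET₀ = 0.0023 × 16.1568 × (21.75 + 17.8) × √16.5 = 0.0023 × 16.1568 × 39.55 × 4.0620 = 5.9699 mm/d

5.97 mm d⁻¹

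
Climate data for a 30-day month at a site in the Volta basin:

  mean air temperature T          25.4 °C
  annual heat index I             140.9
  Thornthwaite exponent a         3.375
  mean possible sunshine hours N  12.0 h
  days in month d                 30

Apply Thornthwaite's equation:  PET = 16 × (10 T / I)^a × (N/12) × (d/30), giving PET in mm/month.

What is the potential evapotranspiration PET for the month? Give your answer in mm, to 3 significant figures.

117 mm

10T/I = 10 × 25.4 / 140.9 = 1.8027
(10T/I)^a = 1.8027^3.375 = 7.3070
Uncorrected PET = 16 × 7.3070 = 116.912 mm
Correction = (N/12)(d/30) = (12.0/12)(30/30) = 1.0000
PET = 116.912 × 1.0000 = 116.912 mm/month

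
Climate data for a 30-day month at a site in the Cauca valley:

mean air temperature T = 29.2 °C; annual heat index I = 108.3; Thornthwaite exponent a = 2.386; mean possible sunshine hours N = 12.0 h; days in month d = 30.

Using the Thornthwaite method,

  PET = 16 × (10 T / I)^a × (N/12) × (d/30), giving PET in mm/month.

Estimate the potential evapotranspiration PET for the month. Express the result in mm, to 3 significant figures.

10T/I = 10 × 29.2 / 108.3 = 2.6962
(10T/I)^a = 2.6962^2.386 = 10.6604
Uncorrected PET = 16 × 10.6604 = 170.566 mm
Correction = (N/12)(d/30) = (12.0/12)(30/30) = 1.0000
PET = 170.566 × 1.0000 = 170.566 mm/month

171 mm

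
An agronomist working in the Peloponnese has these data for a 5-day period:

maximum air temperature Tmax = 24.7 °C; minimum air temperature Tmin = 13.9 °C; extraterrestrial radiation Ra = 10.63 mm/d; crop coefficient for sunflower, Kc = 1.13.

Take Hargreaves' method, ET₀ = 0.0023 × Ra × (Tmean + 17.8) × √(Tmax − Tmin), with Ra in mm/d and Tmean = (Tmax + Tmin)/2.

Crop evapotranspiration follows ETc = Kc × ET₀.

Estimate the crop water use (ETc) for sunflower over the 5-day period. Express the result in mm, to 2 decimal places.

Tmean = (24.7 + 13.9)/2 = 19.30 °C
ET₀ = 0.0023 × 10.63 × (19.30 + 17.8) × √10.8 = 0.0023 × 10.63 × 37.10 × 3.2863 = 2.9809 mm/d
ETc = Kc × ET₀ = 1.13 × 2.9809 = 3.3684 mm/d
Over 5 days: 3.3684 × 5 = 16.842 mm

16.84 mm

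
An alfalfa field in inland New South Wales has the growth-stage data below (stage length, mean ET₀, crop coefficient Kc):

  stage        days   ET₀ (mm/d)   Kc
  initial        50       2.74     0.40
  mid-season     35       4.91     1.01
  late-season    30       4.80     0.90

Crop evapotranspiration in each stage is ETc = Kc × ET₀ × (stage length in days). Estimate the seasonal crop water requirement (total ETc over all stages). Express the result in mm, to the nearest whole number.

initial: 0.40 × 2.74 × 50 = 54.80 mm
mid-season: 1.01 × 4.91 × 35 = 173.57 mm
late-season: 0.90 × 4.80 × 30 = 129.60 mm
Seasonal total = 357.97 mm

358 mm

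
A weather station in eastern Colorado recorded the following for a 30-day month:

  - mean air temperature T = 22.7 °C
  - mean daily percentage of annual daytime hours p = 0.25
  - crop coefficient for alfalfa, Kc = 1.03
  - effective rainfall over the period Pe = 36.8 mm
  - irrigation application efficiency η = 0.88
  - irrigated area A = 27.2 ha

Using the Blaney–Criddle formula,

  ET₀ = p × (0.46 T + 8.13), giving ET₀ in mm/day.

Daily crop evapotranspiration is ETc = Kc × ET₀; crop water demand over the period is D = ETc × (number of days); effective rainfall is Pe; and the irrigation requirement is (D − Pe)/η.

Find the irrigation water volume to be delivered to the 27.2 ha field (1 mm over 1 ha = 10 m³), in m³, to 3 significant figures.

ET₀ = 0.25 × (0.46 × 22.7 + 8.13) = 0.25 × 18.572 = 4.6430 mm/d
ETc = Kc × ET₀ = 1.03 × 4.6430 = 4.7823 mm/d
Crop demand D = ETc × 30 d = 4.7823 × 30 = 143.469 mm
D − Pe = 143.469 − 36.8 = 106.669 mm
Gross irrigation = 106.669 / 0.88 = 121.215 mm
Volume = 121.215 mm × 27.2 ha × 10 = 32970.5 m³

33000 m³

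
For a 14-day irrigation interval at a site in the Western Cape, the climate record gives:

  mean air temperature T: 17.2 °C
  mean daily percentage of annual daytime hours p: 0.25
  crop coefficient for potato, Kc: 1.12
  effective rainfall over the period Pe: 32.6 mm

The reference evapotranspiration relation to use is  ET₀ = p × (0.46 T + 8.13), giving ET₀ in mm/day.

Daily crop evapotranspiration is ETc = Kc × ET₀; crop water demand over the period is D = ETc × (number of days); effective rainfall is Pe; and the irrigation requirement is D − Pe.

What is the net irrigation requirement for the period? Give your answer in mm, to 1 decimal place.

ET₀ = 0.25 × (0.46 × 17.2 + 8.13) = 0.25 × 16.042 = 4.0105 mm/d
ETc = Kc × ET₀ = 1.12 × 4.0105 = 4.4918 mm/d
Crop demand D = ETc × 14 d = 4.4918 × 14 = 62.885 mm
D − Pe = 62.885 − 32.6 = 30.285 mm

30.3 mm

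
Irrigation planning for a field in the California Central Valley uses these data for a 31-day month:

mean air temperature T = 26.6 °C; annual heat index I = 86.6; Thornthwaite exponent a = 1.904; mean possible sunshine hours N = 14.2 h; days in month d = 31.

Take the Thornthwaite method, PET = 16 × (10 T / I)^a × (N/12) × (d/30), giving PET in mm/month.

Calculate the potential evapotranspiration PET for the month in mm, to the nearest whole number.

166 mm

10T/I = 10 × 26.6 / 86.6 = 3.0716
(10T/I)^a = 3.0716^1.904 = 8.4711
Uncorrected PET = 16 × 8.4711 = 135.538 mm
Correction = (N/12)(d/30) = (14.2/12)(31/30) = 1.2228
PET = 135.538 × 1.2228 = 165.736 mm/month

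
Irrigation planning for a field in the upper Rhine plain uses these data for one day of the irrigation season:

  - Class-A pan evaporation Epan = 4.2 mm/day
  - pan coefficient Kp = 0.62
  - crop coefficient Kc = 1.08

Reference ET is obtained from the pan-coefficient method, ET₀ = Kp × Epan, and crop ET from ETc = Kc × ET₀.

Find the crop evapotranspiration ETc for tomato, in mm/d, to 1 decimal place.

2.8 mm/d

ET₀ = 0.62 × 4.2 = 2.6040 mm/d
ETc = Kc × ET₀ = 1.08 × 2.6040 = 2.8123 mm/d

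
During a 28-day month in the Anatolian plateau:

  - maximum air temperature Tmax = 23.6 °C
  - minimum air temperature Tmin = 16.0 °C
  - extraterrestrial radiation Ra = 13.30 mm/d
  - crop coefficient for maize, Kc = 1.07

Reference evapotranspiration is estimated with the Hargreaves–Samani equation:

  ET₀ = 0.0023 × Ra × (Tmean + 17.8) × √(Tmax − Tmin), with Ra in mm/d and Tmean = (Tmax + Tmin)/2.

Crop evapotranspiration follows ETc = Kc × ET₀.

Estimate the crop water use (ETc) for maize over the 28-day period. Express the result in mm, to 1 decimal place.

95.0 mm

Tmean = (23.6 + 16.0)/2 = 19.80 °C
ET₀ = 0.0023 × 13.30 × (19.80 + 17.8) × √7.6 = 0.0023 × 13.30 × 37.60 × 2.7568 = 3.1708 mm/d
ETc = Kc × ET₀ = 1.07 × 3.1708 = 3.3928 mm/d
Over 28 days: 3.3928 × 28 = 94.998 mm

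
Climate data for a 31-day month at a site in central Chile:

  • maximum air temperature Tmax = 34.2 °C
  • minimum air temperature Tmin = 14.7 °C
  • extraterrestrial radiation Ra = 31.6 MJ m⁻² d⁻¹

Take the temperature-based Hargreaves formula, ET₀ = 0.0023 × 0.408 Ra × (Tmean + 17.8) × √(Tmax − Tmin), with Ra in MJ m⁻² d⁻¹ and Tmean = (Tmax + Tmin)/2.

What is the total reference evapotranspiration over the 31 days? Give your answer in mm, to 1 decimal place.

171.5 mm

Tmean = (34.2 + 14.7)/2 = 24.45 °C
0.408 Ra = 0.408 × 31.6 = 12.8928 mm/d equivalent
ET₀ = 0.0023 × 12.8928 × (24.45 + 17.8) × √19.5 = 0.0023 × 12.8928 × 42.25 × 4.4159 = 5.5325 mm/d
Over 31 days: 5.5325 × 31 = 171.508 mm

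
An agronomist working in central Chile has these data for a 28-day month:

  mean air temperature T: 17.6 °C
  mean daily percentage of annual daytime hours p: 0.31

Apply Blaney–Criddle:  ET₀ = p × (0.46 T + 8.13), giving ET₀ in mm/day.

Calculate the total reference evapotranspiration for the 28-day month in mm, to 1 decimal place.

ET₀ = 0.31 × (0.46 × 17.6 + 8.13) = 0.31 × 16.226 = 5.0301 mm/d
Monthly total = 5.0301 × 28 = 140.843 mm

140.8 mm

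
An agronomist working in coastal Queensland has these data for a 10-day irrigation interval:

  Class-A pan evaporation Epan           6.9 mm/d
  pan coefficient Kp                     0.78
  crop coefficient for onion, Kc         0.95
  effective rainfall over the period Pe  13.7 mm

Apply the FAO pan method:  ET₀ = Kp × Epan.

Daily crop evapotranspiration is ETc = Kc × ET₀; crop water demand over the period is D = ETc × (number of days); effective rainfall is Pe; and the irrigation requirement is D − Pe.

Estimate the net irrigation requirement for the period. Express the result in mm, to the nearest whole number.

37 mm

ET₀ = 0.78 × 6.9 = 5.3820 mm/d
ETc = Kc × ET₀ = 0.95 × 5.3820 = 5.1129 mm/d
Crop demand D = ETc × 10 d = 5.1129 × 10 = 51.129 mm
D − Pe = 51.129 − 13.7 = 37.429 mm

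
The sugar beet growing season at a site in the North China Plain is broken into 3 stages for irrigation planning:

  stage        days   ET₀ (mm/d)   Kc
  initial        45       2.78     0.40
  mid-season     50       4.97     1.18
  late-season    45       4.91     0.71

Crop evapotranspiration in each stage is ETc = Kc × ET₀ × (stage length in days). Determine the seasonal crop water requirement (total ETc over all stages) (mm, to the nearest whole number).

initial: 0.40 × 2.78 × 45 = 50.04 mm
mid-season: 1.18 × 4.97 × 50 = 293.23 mm
late-season: 0.71 × 4.91 × 45 = 156.87 mm
Seasonal total = 500.14 mm

500 mm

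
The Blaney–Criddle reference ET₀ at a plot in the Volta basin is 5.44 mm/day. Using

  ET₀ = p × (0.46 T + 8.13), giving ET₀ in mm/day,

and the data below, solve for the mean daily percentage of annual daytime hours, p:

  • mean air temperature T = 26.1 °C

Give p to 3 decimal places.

0.270

p = ET₀ / (0.46 T + 8.13) = 5.44 / (0.46 × 26.1 + 8.13) = 5.44 / 20.136 = 0.2702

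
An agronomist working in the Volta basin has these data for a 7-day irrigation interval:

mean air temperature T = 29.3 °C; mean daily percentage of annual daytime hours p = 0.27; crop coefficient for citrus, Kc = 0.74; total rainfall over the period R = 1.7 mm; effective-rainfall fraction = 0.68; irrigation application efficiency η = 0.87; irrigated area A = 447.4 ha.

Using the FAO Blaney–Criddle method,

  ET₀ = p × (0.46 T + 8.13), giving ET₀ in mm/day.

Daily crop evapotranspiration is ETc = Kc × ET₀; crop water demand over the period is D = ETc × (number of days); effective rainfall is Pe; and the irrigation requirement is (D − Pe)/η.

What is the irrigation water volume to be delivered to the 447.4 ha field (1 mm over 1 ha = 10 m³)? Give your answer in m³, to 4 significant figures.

ET₀ = 0.27 × (0.46 × 29.3 + 8.13) = 0.27 × 21.608 = 5.8342 mm/d
ETc = Kc × ET₀ = 0.74 × 5.8342 = 4.3173 mm/d
Crop demand D = ETc × 7 d = 4.3173 × 7 = 30.221 mm
Pe = 0.68 × 1.7 = 1.156 mm
D − Pe = 30.221 − 1.156 = 29.065 mm
Gross irrigation = 29.065 / 0.87 = 33.408 mm
Volume = 33.408 mm × 447.4 ha × 10 = 149467.4 m³

149500 m³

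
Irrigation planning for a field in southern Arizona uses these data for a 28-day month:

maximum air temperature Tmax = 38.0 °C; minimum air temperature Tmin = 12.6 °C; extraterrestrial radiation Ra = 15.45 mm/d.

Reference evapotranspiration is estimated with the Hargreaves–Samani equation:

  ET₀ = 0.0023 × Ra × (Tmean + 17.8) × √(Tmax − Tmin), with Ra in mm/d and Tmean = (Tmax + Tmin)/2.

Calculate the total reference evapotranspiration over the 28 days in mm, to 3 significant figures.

Tmean = (38.0 + 12.6)/2 = 25.30 °C
ET₀ = 0.0023 × 15.45 × (25.30 + 17.8) × √25.4 = 0.0023 × 15.45 × 43.10 × 5.0398 = 7.7187 mm/d
Over 28 days: 7.7187 × 28 = 216.124 mm

216 mm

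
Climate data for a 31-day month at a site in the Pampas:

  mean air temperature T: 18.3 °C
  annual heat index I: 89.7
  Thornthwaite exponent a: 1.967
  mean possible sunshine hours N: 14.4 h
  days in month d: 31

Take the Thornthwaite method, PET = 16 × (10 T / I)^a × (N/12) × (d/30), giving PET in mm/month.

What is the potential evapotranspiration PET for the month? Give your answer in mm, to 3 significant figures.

80.7 mm

10T/I = 10 × 18.3 / 89.7 = 2.0401
(10T/I)^a = 2.0401^1.967 = 4.0652
Uncorrected PET = 16 × 4.0652 = 65.043 mm
Correction = (N/12)(d/30) = (14.4/12)(31/30) = 1.2400
PET = 65.043 × 1.2400 = 80.653 mm/month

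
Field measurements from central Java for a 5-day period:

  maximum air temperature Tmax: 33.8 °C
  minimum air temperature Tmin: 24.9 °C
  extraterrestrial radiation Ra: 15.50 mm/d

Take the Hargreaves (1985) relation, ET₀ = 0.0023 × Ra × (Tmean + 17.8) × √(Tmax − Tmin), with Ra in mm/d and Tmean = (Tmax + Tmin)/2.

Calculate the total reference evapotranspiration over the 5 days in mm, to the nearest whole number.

Tmean = (33.8 + 24.9)/2 = 29.35 °C
ET₀ = 0.0023 × 15.50 × (29.35 + 17.8) × √8.9 = 0.0023 × 15.50 × 47.15 × 2.9833 = 5.0146 mm/d
Over 5 days: 5.0146 × 5 = 25.073 mm

25 mm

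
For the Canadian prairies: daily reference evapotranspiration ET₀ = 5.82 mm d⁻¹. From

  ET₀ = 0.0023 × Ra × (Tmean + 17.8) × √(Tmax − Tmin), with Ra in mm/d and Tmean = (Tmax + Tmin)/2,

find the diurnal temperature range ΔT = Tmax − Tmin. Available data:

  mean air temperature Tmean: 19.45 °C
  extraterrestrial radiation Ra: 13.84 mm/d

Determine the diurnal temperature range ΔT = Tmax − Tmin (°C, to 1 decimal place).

√ΔT = ET₀ / [0.0023 × Ra × (Tmean+17.8)] = 5.82 / (0.0023 × 13.84 × 37.25) = 4.9083
ΔT = 4.9083² = 24.091 °C

24.1 °C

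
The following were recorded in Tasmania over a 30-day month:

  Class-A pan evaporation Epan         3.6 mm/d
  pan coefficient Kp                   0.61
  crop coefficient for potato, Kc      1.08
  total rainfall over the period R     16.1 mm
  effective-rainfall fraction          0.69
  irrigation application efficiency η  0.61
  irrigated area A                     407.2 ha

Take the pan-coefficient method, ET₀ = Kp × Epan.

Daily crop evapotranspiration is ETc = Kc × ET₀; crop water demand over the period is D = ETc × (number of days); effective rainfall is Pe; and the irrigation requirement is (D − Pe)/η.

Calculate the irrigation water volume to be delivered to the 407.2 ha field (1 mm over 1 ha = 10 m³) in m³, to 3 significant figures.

ET₀ = 0.61 × 3.6 = 2.1960 mm/d
ETc = Kc × ET₀ = 1.08 × 2.1960 = 2.3717 mm/d
Crop demand D = ETc × 30 d = 2.3717 × 30 = 71.151 mm
Pe = 0.69 × 16.1 = 11.109 mm
D − Pe = 71.151 − 11.109 = 60.042 mm
Gross irrigation = 60.042 / 0.61 = 98.430 mm
Volume = 98.430 mm × 407.2 ha × 10 = 400807.0 m³

401000 m³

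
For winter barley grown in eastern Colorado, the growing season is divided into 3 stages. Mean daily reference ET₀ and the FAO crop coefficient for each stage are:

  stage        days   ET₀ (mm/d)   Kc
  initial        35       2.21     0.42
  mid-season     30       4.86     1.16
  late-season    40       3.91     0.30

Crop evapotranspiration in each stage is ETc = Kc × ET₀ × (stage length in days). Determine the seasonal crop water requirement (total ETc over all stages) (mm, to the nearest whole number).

249 mm

initial: 0.42 × 2.21 × 35 = 32.49 mm
mid-season: 1.16 × 4.86 × 30 = 169.13 mm
late-season: 0.30 × 3.91 × 40 = 46.92 mm
Seasonal total = 248.54 mm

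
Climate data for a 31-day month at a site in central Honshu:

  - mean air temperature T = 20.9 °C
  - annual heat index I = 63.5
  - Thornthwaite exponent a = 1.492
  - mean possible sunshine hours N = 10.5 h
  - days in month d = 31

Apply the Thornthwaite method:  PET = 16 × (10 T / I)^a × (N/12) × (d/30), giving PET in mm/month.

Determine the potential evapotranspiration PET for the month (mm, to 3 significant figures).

85.6 mm

10T/I = 10 × 20.9 / 63.5 = 3.2913
(10T/I)^a = 3.2913^1.492 = 5.9144
Uncorrected PET = 16 × 5.9144 = 94.630 mm
Correction = (N/12)(d/30) = (10.5/12)(31/30) = 0.9042
PET = 94.630 × 0.9042 = 85.564 mm/month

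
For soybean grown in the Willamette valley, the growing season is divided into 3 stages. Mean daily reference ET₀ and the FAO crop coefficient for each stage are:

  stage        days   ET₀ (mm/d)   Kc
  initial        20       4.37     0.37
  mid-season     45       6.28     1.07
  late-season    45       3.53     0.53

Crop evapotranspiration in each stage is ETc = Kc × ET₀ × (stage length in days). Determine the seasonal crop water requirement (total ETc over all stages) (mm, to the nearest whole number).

initial: 0.37 × 4.37 × 20 = 32.34 mm
mid-season: 1.07 × 6.28 × 45 = 302.38 mm
late-season: 0.53 × 3.53 × 45 = 84.19 mm
Seasonal total = 418.91 mm

419 mm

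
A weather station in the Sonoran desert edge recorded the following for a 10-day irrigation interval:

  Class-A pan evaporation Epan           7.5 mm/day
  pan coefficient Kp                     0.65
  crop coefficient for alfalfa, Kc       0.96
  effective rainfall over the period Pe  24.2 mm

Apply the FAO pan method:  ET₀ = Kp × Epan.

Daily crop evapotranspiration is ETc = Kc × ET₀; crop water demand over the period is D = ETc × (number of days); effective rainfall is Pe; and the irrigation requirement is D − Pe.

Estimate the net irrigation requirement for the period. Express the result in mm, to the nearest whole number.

ET₀ = 0.65 × 7.5 = 4.8750 mm/d
ETc = Kc × ET₀ = 0.96 × 4.8750 = 4.6800 mm/d
Crop demand D = ETc × 10 d = 4.6800 × 10 = 46.800 mm
D − Pe = 46.800 − 24.2 = 22.600 mm

23 mm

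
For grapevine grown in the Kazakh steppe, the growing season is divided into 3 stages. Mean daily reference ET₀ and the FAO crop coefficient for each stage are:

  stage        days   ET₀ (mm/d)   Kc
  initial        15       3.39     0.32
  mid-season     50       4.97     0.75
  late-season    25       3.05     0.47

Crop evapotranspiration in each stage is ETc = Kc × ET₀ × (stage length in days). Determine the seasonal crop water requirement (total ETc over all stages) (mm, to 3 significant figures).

238 mm

initial: 0.32 × 3.39 × 15 = 16.27 mm
mid-season: 0.75 × 4.97 × 50 = 186.38 mm
late-season: 0.47 × 3.05 × 25 = 35.84 mm
Seasonal total = 238.49 mm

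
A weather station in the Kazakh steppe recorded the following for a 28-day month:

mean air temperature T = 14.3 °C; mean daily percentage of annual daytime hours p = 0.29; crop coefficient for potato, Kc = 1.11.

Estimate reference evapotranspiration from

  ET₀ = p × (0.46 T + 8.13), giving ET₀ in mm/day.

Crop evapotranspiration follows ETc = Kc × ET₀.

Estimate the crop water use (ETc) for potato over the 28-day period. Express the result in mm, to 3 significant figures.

133 mm

ET₀ = 0.29 × (0.46 × 14.3 + 8.13) = 0.29 × 14.708 = 4.2653 mm/d
ETc = Kc × ET₀ = 1.11 × 4.2653 = 4.7345 mm/d
Over 28 days: 4.7345 × 28 = 132.566 mm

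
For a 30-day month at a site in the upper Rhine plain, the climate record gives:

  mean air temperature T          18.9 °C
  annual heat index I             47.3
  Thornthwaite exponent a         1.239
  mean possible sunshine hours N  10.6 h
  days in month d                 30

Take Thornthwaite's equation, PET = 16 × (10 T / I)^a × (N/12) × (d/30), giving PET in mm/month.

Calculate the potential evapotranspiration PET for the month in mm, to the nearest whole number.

10T/I = 10 × 18.9 / 47.3 = 3.9958
(10T/I)^a = 3.9958^1.239 = 5.5640
Uncorrected PET = 16 × 5.5640 = 89.024 mm
Correction = (N/12)(d/30) = (10.6/12)(30/30) = 0.8833
PET = 89.024 × 0.8833 = 78.635 mm/month

79 mm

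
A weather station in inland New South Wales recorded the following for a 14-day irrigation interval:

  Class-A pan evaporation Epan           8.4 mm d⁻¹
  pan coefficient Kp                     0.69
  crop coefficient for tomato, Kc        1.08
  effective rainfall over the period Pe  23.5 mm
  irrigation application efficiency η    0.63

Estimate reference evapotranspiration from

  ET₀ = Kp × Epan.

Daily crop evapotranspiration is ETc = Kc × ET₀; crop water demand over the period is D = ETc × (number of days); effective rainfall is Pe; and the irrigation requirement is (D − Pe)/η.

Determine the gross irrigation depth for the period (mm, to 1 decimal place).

101.8 mm

ET₀ = 0.69 × 8.4 = 5.7960 mm/d
ETc = Kc × ET₀ = 1.08 × 5.7960 = 6.2597 mm/d
Crop demand D = ETc × 14 d = 6.2597 × 14 = 87.636 mm
D − Pe = 87.636 − 23.5 = 64.136 mm
Gross irrigation = 64.136 / 0.63 = 101.803 mm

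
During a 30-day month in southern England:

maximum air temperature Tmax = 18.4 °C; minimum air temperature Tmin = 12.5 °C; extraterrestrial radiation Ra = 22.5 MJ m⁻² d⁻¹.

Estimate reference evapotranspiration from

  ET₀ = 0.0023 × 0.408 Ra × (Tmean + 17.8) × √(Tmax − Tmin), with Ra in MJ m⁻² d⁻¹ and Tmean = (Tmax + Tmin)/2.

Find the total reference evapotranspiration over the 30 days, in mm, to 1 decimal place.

51.2 mm

Tmean = (18.4 + 12.5)/2 = 15.45 °C
0.408 Ra = 0.408 × 22.5 = 9.1800 mm/d equivalent
ET₀ = 0.0023 × 9.1800 × (15.45 + 17.8) × √5.9 = 0.0023 × 9.1800 × 33.25 × 2.4290 = 1.7053 mm/d
Over 30 days: 1.7053 × 30 = 51.159 mm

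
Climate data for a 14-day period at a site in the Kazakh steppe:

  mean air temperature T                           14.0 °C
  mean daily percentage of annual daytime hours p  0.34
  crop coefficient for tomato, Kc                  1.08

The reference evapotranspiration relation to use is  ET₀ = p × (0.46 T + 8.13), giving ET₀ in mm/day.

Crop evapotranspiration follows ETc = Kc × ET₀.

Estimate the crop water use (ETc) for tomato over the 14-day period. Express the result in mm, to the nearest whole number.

ET₀ = 0.34 × (0.46 × 14.0 + 8.13) = 0.34 × 14.570 = 4.9538 mm/d
ETc = Kc × ET₀ = 1.08 × 4.9538 = 5.3501 mm/d
Over 14 days: 5.3501 × 14 = 74.901 mm

75 mm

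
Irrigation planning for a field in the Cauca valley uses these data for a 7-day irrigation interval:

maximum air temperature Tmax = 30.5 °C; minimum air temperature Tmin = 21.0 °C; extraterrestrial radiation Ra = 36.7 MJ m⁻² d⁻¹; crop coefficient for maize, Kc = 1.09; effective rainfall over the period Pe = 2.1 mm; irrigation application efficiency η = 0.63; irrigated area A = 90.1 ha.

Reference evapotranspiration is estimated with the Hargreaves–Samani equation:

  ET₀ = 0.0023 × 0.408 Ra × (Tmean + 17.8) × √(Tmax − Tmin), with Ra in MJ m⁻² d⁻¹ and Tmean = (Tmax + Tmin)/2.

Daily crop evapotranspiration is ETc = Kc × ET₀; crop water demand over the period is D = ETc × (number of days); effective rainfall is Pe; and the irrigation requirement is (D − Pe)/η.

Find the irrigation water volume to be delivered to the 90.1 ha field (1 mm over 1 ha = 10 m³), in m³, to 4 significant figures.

47440 m³

Tmean = (30.5 + 21.0)/2 = 25.75 °C
0.408 Ra = 0.408 × 36.7 = 14.9736 mm/d equivalent
ET₀ = 0.0023 × 14.9736 × (25.75 + 17.8) × √9.5 = 0.0023 × 14.9736 × 43.55 × 3.0822 = 4.6228 mm/d
ETc = Kc × ET₀ = 1.09 × 4.6228 = 5.0389 mm/d
Crop demand D = ETc × 7 d = 5.0389 × 7 = 35.272 mm
D − Pe = 35.272 − 2.1 = 33.172 mm
Gross irrigation = 33.172 / 0.63 = 52.654 mm
Volume = 52.654 mm × 90.1 ha × 10 = 47441.3 m³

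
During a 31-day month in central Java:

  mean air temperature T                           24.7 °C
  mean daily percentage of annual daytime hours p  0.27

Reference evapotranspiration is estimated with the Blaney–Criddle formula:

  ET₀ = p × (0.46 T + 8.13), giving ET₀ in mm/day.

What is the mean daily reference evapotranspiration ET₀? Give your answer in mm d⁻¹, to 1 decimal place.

5.3 mm d⁻¹

ET₀ = 0.27 × (0.46 × 24.7 + 8.13) = 0.27 × 19.492 = 5.2628 mm/d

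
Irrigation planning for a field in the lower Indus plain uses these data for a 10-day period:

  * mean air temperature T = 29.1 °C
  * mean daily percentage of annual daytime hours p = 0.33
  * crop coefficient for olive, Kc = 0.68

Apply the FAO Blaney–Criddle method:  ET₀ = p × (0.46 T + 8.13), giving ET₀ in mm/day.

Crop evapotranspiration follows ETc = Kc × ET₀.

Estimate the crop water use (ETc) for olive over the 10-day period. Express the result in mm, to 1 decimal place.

48.3 mm

ET₀ = 0.33 × (0.46 × 29.1 + 8.13) = 0.33 × 21.516 = 7.1003 mm/d
ETc = Kc × ET₀ = 0.68 × 7.1003 = 4.8282 mm/d
Over 10 days: 4.8282 × 10 = 48.282 mm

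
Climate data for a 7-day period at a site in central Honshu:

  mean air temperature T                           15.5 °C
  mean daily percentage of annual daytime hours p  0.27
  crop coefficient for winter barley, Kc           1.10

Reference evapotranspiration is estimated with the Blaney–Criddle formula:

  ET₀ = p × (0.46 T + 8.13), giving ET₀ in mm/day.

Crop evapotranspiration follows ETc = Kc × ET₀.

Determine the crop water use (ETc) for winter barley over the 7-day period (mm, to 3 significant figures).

ET₀ = 0.27 × (0.46 × 15.5 + 8.13) = 0.27 × 15.260 = 4.1202 mm/d
ETc = Kc × ET₀ = 1.10 × 4.1202 = 4.5322 mm/d
Over 7 days: 4.5322 × 7 = 31.725 mm

31.7 mm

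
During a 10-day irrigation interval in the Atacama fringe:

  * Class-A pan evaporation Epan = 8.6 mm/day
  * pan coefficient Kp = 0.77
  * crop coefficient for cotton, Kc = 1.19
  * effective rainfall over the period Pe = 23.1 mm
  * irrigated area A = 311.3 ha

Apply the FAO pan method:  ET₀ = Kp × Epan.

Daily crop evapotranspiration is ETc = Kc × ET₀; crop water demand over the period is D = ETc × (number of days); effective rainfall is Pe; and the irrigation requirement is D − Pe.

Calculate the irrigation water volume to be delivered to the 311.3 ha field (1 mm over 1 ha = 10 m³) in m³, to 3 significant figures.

ET₀ = 0.77 × 8.6 = 6.6220 mm/d
ETc = Kc × ET₀ = 1.19 × 6.6220 = 7.8802 mm/d
Crop demand D = ETc × 10 d = 7.8802 × 10 = 78.802 mm
D − Pe = 78.802 − 23.1 = 55.702 mm
Volume = 55.702 mm × 311.3 ha × 10 = 173400.3 m³

173000 m³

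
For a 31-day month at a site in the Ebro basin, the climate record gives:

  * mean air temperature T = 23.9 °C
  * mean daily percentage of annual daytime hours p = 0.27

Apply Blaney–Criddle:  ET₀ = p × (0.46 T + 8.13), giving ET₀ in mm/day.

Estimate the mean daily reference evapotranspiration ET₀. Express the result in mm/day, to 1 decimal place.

5.2 mm/day

ET₀ = 0.27 × (0.46 × 23.9 + 8.13) = 0.27 × 19.124 = 5.1635 mm/d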